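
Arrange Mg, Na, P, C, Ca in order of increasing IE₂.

Ca, Mg, P, C, Na

The second ionization energy removes an electron from the +1 ion. For each element: Mg⁺ still has 1 valence electron; Na⁺ is the bare [Ne] core; P⁺ still has 4 valence electrons; C⁺ still has 3 valence electrons; Ca⁺ still has 1 valence electron.
Core electrons are held far more tightly than valence electrons, so Na tops the IE_2 order.
Valence configurations: Mg⁺ [Ne]3s¹, P⁺ [Ne]3s²3p², C⁺ [He]2s²2p¹, Ca⁺ [Ar]4s¹.
The numbers (kJ/mol): Mg 1451, Na 4562, P 1907, C 2353, Ca 1145.
Hence IE_2: Ca < Mg < P < C < Na.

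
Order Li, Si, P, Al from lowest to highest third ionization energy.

Al < P < Si < Li

Consider each +2 ion: Li²⁺ is already 1 electron into the core; Si²⁺ still has 2 valence electrons; P²⁺ still has 3 valence electrons; Al²⁺ still has 1 valence electron.
Breaking into a closed-shell core is much more expensive than removing a leftover valence electron — Li has the largest IE_3 here.
Valence configurations: Si²⁺ [Ne]3s², P²⁺ [Ne]3s²3p¹, Al²⁺ [Ne]3s¹.
P²⁺ loses a lone 3p electron whereas Si²⁺ must break into a filled 3s² pair, so IE_3(Si) > IE_3(P) even though P has the higher nuclear charge.
Approximate IE_3 values (kJ/mol): Li 11815, Si 3232, P 2914, Al 2745.
Overall IE_3 order: Al < P < Si < Li.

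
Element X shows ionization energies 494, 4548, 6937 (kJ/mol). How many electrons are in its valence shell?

1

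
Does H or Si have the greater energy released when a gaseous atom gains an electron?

H is in period 1, group 1; Si is in period 3, group 14.
EA tends to increase across a period and decrease down a group, though the pattern is less regular than for IE or radius.
Neither a single period nor a single group — weigh both effects.
Si > H: the two effects oppose for this pair; the across-period effect wins (134 vs 73 kJ/mol).
Tabulated electron affinity (kJ/mol): H 73, Si 134.
So Si has the greater energy released when a gaseous atom gains an electron (Si > H).

Si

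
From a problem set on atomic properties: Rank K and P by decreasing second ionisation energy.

K, P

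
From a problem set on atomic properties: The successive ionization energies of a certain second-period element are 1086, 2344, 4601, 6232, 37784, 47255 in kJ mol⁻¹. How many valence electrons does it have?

4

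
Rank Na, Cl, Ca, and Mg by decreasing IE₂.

Na > Cl > Mg > Ca

IE_2 is the cost of taking one more electron from the +1 cation: Na⁺ is the bare [Ne] core; Cl⁺ still has 6 valence electrons; Ca⁺ still has 1 valence electron; Mg⁺ still has 1 valence electron.
Pulling an electron out of a noble-gas core costs far more than removing a remaining valence electron, so Na sits at the high end of IE_2.
Valence configurations: Cl⁺ [Ne]3s²3p⁴, Ca⁺ [Ar]4s¹, Mg⁺ [Ne]3s¹.
Approximate IE_2 values (kJ/mol): Na 4562, Cl 2298, Ca 1145, Mg 1451.
So the second ionization energies run Ca < Mg < Cl < Na.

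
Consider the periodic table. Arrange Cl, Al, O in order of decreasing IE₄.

Al, O, Cl

The fourth ionization energy removes an electron from the +3 ion. For each element: Cl³⁺ still has 4 valence electrons; Al³⁺ is the bare [Ne] core; O³⁺ still has 3 valence electrons.
Core electrons are held far more tightly than valence electrons, so Al tops the IE_4 order.
Valence configurations: Cl³⁺ [Ne]3s²3p², O³⁺ [He]2s²2p¹.
Approximate IE_4 values (kJ/mol): Cl 5159, Al 11577, O 7469.
Hence IE_4: Cl < O < Al.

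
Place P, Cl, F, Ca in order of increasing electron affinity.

Ca < P < F < Cl

F is in period 2, group 17; P is in period 3, group 15; Cl is in period 3, group 17; Ca is in period 4, group 2.
Electron affinity generally becomes more exothermic across a period toward the halogens and less exothermic down a group.
These span different periods and groups, so the two trends combine.
P > Ca: relative to Ca, both the across-period and down-group shifts push P's electron affinity up.
F > P: both effects reinforce here, so F is clearly the higher of the two.
Cl > F: this pair runs against the simple trend — see the exception note.
Note the exception: Cl has a higher electron affinity than F, contrary to the simple trend — F's small 2p subshell makes the incoming electron feel strong e⁻–e⁻ repulsion, so Cl actually releases more energy on gaining an electron.
Approximate values (kJ/mol): F 328, P 72, Cl 349, Ca 2.
So from lowest to highest: Ca < P < F < Cl.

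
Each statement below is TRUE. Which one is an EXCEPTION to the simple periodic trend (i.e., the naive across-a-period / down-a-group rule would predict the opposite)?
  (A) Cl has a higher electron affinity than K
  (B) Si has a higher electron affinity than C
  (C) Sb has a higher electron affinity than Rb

(B)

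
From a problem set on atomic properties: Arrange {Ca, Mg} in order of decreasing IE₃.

Mg > Ca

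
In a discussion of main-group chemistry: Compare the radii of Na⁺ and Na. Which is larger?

Na

Forming Na⁺ removes 1 electron from Na. Fewer electrons for the same nuclear charge means less shielding and a higher Z_eff on the remaining electrons, and for main-group metals the entire outer shell is lost.
A cation is smaller than its parent atom: Na⁺ < Na.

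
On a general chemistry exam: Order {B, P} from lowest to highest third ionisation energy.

P < B

After 2 electrons have been removed, what remains? B²⁺ still has 1 valence electron; P²⁺ still has 3 valence electrons.
All are still removing valence electrons, so compare the +2 ions as you would atoms: IE_3 generally rises across a period (higher Z_eff) and falls down a group (larger shell), subject to the usual subshell exceptions.
Valence configurations: B²⁺ [He]2s¹, P²⁺ [Ne]3s²3p¹.
Tabulated IE_3 (kJ/mol): B 3660, P 2914.
Overall IE_3 order: P < B.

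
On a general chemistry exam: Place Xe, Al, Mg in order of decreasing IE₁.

Mg is in period 3, group 2; Al is in period 3, group 13; Xe is in period 5, group 18.
Across a period the outer electron is held more tightly (higher IE₁); down a group it sits in a higher shell, more shielded, and comes off more easily.
Neither a single period nor a single group — weigh both effects.
Mg > Al: this pair runs against the simple trend — see the exception note.
Xe > Mg: period and group pull opposite ways; the across-period shift dominates (1170 vs 738 kJ/mol).
Note the exception: Mg has a higher first ionization energy than Al, contrary to the simple trend — Al's single 3p electron is easier to remove than one from Mg's filled 3s².
Tabulated first ionization energy (kJ/mol): Mg 738, Al 578, Xe 1170.
So from highest to lowest: Xe > Mg > Al.

Xe > Mg > Al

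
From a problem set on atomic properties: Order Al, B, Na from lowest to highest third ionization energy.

IE_3 is the cost of taking one more electron from the +2 cation: Al²⁺ still has 1 valence electron; B²⁺ still has 1 valence electron; Na²⁺ is already 1 electron into the core.
Pulling an electron out of a noble-gas core costs far more than removing a remaining valence electron, so Na sits at the high end of IE_3.
Valence configurations: Al²⁺ [Ne]3s¹, B²⁺ [He]2s¹.
Tabulated IE_3 (kJ/mol): Al 2745, B 3660, Na 6910.
So the third ionization energies run Al < B < Na.

Al < B < Na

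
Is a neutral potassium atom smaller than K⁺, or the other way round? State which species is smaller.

K⁺

Forming K⁺ removes 1 electron from K. Fewer electrons for the same nuclear charge means less shielding and a higher Z_eff on the remaining electrons, and for main-group metals the entire outer shell is lost.
A cation is smaller than its parent atom: K⁺ < K.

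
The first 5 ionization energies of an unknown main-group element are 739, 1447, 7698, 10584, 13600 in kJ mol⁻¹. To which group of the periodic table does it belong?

Group 2

Look for the largest jump between consecutive ionization energies: IE3/IE2 ≈ 5.3, far larger than any earlier ratio.
That jump marks the point where a core electron is being removed. So the atom has 2 valence electrons.
A main-group element with 2 valence electrons is in group 2.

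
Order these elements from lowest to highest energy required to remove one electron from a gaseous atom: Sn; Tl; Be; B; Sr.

Sr < Tl < Sn < B < Be

Be is in period 2, group 2; B is in period 2, group 13; Sr is in period 5, group 2; Sn is in period 5, group 14; Tl is in period 6, group 13.
IE₁ increases left→right with effective nuclear charge and decreases top→bottom as the valence shell moves farther out.
These span different periods and groups, so the two trends combine.
Tl > Sr: period and group pull opposite ways; the across-period shift dominates (589 vs 550 kJ/mol).
Sn > Tl: both effects reinforce here, so Sn is clearly the higher of the two.
B > Sn: period and group pull opposite ways; the down-group shift dominates (801 vs 709 kJ/mol).
Be > B: this pair runs against the simple trend — see the exception note.
Note the exception: Be has a higher first ionization energy than B, contrary to the simple trend — removing B's lone 2p electron is easier than breaking Be's filled 2s².
Approximate values (kJ/mol): Be 900, B 801, Sr 550, Sn 709, Tl 589.
So from lowest to highest: Sr < Tl < Sn < B < Be.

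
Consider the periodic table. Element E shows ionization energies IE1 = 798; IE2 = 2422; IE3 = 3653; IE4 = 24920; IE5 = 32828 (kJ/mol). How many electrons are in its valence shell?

3

Look for the largest jump between consecutive ionization energies: IE4/IE3 ≈ 6.8, far larger than any earlier ratio.
That jump marks the point where a core electron is being removed. So the atom has 3 valence electrons.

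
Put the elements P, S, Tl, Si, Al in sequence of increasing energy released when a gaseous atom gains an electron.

Electron affinity generally becomes more exothermic across a period toward the halogens and less exothermic down a group.
These span different periods and groups, so the two trends combine.
Al > Tl: Al sits above Tl in group 13, so the down-group effect alone puts Al higher.
P > Al: P lies to the right of Al in period 3, so the across-period effect alone puts P higher.
Si > P: this pair runs against the simple trend — see the exception note.
S > Si: S lies to the right of Si in period 3, so the across-period effect alone puts S higher.
Note the exception: Si has a higher electron affinity than P, contrary to the simple trend — adding an electron to P's half-filled 3p³ is unfavourable, so Si (3p²) has the more exothermic EA.
Tabulated electron affinity (kJ/mol): Al 42, Si 134, P 72, S 200, Tl 19.
So from lowest to highest: Tl < Al < P < Si < S.

Tl, Al, P, Si, S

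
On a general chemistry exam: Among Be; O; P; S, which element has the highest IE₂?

The second ionization energy removes an electron from the +1 ion. For each element: Be⁺ still has 1 valence electron; O⁺ still has 5 valence electrons; P⁺ still has 4 valence electrons; S⁺ still has 5 valence electrons.
All are still removing valence electrons, so compare the +1 ions as you would atoms: IE_2 generally rises across a period (higher Z_eff) and falls down a group (larger shell), subject to the usual subshell exceptions.
Valence configurations: Be⁺ [He]2s¹, O⁺ [He]2s²2p³, P⁺ [Ne]3s²3p², S⁺ [Ne]3s²3p³.
Tabulated IE_2 (kJ/mol): Be 1757, O 3388, P 1907, S 2252.
So the second ionization energies run Be < P < S < O.

O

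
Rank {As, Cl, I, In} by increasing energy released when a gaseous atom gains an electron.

EA tends to increase across a period and decrease down a group, though the pattern is less regular than for IE or radius.
Here both period and group differ, so the two effects have to be weighed against each other.
As > In: relative to In, both the across-period and down-group shifts push As's electron affinity up.
I > As: period and group pull opposite ways; the across-period shift dominates (295 vs 78 kJ/mol).
Cl > I: they share group 17; the group trend gives Cl the larger value.
Approximate values (kJ/mol): Cl 349, As 78, In 29, I 295.
So from lowest to highest: In < As < I < Cl.

In, As, I, Cl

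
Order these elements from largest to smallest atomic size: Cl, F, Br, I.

I > Br > Cl > F

F is in period 2, group 17; Cl is in period 3, group 17; Br is in period 4, group 17; I is in period 5, group 17.
Atomic radius shrinks across a period as nuclear charge pulls the same shell inward, and grows down a group as new shells are added.
All are in group 17, so atomic radius increases down the group.
So from largest to smallest: I > Br > Cl > F.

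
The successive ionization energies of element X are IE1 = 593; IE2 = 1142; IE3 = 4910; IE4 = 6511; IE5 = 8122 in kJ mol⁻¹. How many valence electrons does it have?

2

Look for the largest jump between consecutive ionization energies: IE3/IE2 ≈ 4.3, far larger than any earlier ratio.
That jump marks the point where a core electron is being removed. So the atom has 2 valence electrons.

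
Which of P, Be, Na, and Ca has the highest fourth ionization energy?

The fourth ionization energy removes an electron from the +3 ion. For each element: P³⁺ still has 2 valence electrons; Be³⁺ is already 1 electron into the core; Na³⁺ is already 2 electrons into the core; Ca³⁺ is already 1 electron into the core.
Core electrons are held far more tightly than valence electrons, so Ca, Na and Be top the IE_4 order.
The numbers (kJ/mol): P 4964, Be 21007, Na 9543, Ca 6491.
So the fourth ionization energies run P < Ca < Na < Be.

Be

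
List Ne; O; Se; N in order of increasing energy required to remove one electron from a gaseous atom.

Se, O, N, Ne

N is in period 2, group 15; O is in period 2, group 16; Ne is in period 2, group 18; Se is in period 4, group 16.
IE₁ increases left→right with effective nuclear charge and decreases top→bottom as the valence shell moves farther out.
These span different periods and groups, so the two trends combine.
O > Se: they share group 16; the group trend gives O the larger value.
N > O: this pair runs against the simple trend — see the exception note.
Ne > N: both are in period 2; the period trend gives Ne the larger value.
Note the exception: N has a higher first ionization energy than O, contrary to the simple trend — pairing an electron in O's 2p⁴ costs repulsion energy, so O ionizes more easily than half-filled N (2p³).
Tabulated first ionization energy (kJ/mol): N 1402, O 1314, Ne 2081, Se 941.
So from lowest to highest: Se < O < N < Ne.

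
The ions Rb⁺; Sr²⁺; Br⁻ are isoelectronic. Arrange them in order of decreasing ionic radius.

Br⁻ > Rb⁺ > Sr²⁺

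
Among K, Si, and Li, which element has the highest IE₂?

Consider each +1 ion: K⁺ is the bare [Ar] core; Si⁺ still has 3 valence electrons; Li⁺ is the bare [He] core.
Pulling an electron out of a noble-gas core costs far more than removing a remaining valence electron, so K and Li sit at the high end of IE_2.
The numbers (kJ/mol): K 3052, Si 1577, Li 7298.
Overall IE_2 order: Si < K < Li.

Li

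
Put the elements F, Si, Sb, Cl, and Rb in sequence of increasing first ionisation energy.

Removing the outermost electron gets harder across a period and easier down a group.
Neither a single period nor a single group — weigh both effects.
Si > Rb: relative to Rb, both the across-period and down-group shifts push Si's first ionization energy up.
Sb > Si: period and group pull opposite ways; the across-period shift dominates (831 vs 786 kJ/mol).
Cl > Sb: both effects reinforce here, so Cl is clearly the higher of the two.
F > Cl: F sits above Cl in group 17, so the down-group effect alone puts F higher.
For reference (kJ/mol): F 1681, Si 786, Cl 1251, Rb 403, Sb 831.
So from lowest to highest: Rb < Si < Sb < Cl < F.

Rb, Si, Sb, Cl, F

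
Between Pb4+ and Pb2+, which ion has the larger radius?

Pb2+

Both ions have Z = 82 protons, but Pb4+ has lost more electrons, so its remaining electrons feel a larger effective nuclear charge per electron and are pulled in more tightly.
Higher positive charge → smaller ion, so Pb2+ > Pb4+.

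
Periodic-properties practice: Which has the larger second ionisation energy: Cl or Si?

IE_2 is the cost of taking one more electron from the +1 cation: Cl⁺ still has 6 valence electrons; Si⁺ still has 3 valence electrons.
All are still removing valence electrons, so compare the +1 ions as you would atoms: IE_2 generally rises across a period (higher Z_eff) and falls down a group (larger shell), subject to the usual subshell exceptions.
Valence configurations: Cl⁺ [Ne]3s²3p⁴, Si⁺ [Ne]3s²3p¹.
Tabulated IE_2 (kJ/mol): Cl 2298, Si 1577.
So the second ionization energies run Si < Cl.

Cl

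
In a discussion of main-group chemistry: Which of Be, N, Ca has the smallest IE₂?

Ca

IE_2 is the cost of taking one more electron from the +1 cation: Be⁺ still has 1 valence electron; N⁺ still has 4 valence electrons; Ca⁺ still has 1 valence electron.
All are still removing valence electrons, so compare the +1 ions as you would atoms: IE_2 generally rises across a period (higher Z_eff) and falls down a group (larger shell), subject to the usual subshell exceptions.
Valence configurations: Be⁺ [He]2s¹, N⁺ [He]2s²2p², Ca⁺ [Ar]4s¹.
The numbers (kJ/mol): Be 1757, N 2856, Ca 1145.
Hence IE_2: Ca < Be < N.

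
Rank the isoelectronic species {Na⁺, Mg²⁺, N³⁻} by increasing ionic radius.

All of these have 10 electrons, so size is governed by nuclear charge alone: the more protons, the stronger the pull on the same electron cloud, and the smaller the ion.
Nuclear charges: Mg²⁺ (Z=12), Na⁺ (Z=11), N³⁻ (Z=7).
Smallest to largest: Mg²⁺ < Na⁺ < N³⁻.

Mg²⁺ < Na⁺ < N³⁻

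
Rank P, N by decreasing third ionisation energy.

N, P

After 2 electrons have been removed, what remains? P²⁺ still has 3 valence electrons; N²⁺ still has 3 valence electrons.
All are still removing valence electrons, so compare the +2 ions as you would atoms: IE_3 generally rises across a period (higher Z_eff) and falls down a group (larger shell), subject to the usual subshell exceptions.
Valence configurations: P²⁺ [Ne]3s²3p¹, N²⁺ [He]2s²2p¹.
Tabulated IE_3 (kJ/mol): P 2914, N 4578.
So the third ionization energies run P < N.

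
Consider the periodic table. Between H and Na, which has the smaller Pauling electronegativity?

Na

H is in period 1, group 1; Na is in period 3, group 1.
Electronegativity increases across a period and decreases down a group, tracking effective nuclear charge and atomic size.
All are in group 1, so electronegativity increases up the group.
So Na has the smaller Pauling electronegativity (Na < H).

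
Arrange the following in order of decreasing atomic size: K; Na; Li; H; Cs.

Cs > K > Na > Li > H

H is in period 1, group 1; Li is in period 2, group 1; Na is in period 3, group 1; K is in period 4, group 1; Cs is in period 6, group 1.
Across a period the added protons contract the valence shell; down a group each new principal shell makes the atom larger.
All are in group 1, so atomic radius increases down the group.
So from largest to smallest: Cs > K > Na > Li > H.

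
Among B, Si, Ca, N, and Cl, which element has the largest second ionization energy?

N

After 1 electron has been removed, what remains? B⁺ still has 2 valence electrons; Si⁺ still has 3 valence electrons; Ca⁺ still has 1 valence electron; N⁺ still has 4 valence electrons; Cl⁺ still has 6 valence electrons.
All are still removing valence electrons, so compare the +1 ions as you would atoms: IE_2 generally rises across a period (higher Z_eff) and falls down a group (larger shell), subject to the usual subshell exceptions.
Valence configurations: B⁺ [He]2s², Si⁺ [Ne]3s²3p¹, Ca⁺ [Ar]4s¹, N⁺ [He]2s²2p², Cl⁺ [Ne]3s²3p⁴.
The numbers (kJ/mol): B 2427, Si 1577, Ca 1145, N 2856, Cl 2298.
Putting it together, IE_2: Ca < Si < Cl < B < N.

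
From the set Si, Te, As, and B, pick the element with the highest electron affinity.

Te

B is in period 2, group 13; Si is in period 3, group 14; As is in period 4, group 15; Te is in period 5, group 16.
Electron affinity generally becomes more exothermic across a period toward the halogens and less exothermic down a group.
These sit on a diagonal, where the across-period and down-group effects partly cancel.
As > B: the two effects oppose for this pair; the across-period effect wins (78 vs 27 kJ/mol).
Si > As: the two effects oppose for this pair; the down-group effect wins (134 vs 78 kJ/mol).
Te > Si: the two effects oppose for this pair; the across-period effect wins (190 vs 134 kJ/mol).
For reference (kJ/mol): B 27, Si 134, As 78, Te 190.
The highest electron affinity among these belongs to Te.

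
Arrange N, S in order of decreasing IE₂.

N > S

Consider each +1 ion: N⁺ still has 4 valence electrons; S⁺ still has 5 valence electrons.
All are still removing valence electrons, so compare the +1 ions as you would atoms: IE_2 generally rises across a period (higher Z_eff) and falls down a group (larger shell), subject to the usual subshell exceptions.
Valence configurations: N⁺ [He]2s²2p², S⁺ [Ne]3s²3p³.
Tabulated IE_2 (kJ/mol): N 2856, S 2252.
So the second ionization energies run S < N.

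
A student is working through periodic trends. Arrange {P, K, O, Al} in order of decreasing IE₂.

O > K > P > Al

The second ionization energy removes an electron from the +1 ion. For each element: P⁺ still has 4 valence electrons; K⁺ is the bare [Ar] core; O⁺ still has 5 valence electrons; Al⁺ still has 2 valence electrons.
Usually core removal costs more than valence removal, but here the competition is close: a tightly held n=2 valence electron can cost more to remove than an n=3 core electron, so the actual values have to decide it.
Valence configurations: P⁺ [Ne]3s²3p², O⁺ [He]2s²2p³, Al⁺ [Ne]3s².
The numbers (kJ/mol): P 1907, K 3052, O 3388, Al 1817.
Overall IE_2 order: Al < P < K < O.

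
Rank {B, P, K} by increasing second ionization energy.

IE_2 is the cost of taking one more electron from the +1 cation: B⁺ still has 2 valence electrons; P⁺ still has 4 valence electrons; K⁺ is the bare [Ar] core.
Breaking into a closed-shell core is much more expensive than removing a leftover valence electron — K has the largest IE_2 here.
Valence configurations: B⁺ [He]2s², P⁺ [Ne]3s²3p².
The numbers (kJ/mol): B 2427, P 1907, K 3052.
Hence IE_2: P < B < K.

P < B < K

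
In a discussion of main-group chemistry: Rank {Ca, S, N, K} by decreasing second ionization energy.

Consider each +1 ion: Ca⁺ still has 1 valence electron; S⁺ still has 5 valence electrons; N⁺ still has 4 valence electrons; K⁺ is the bare [Ar] core.
Pulling an electron out of a noble-gas core costs far more than removing a remaining valence electron, so K sits at the high end of IE_2.
Valence configurations: Ca⁺ [Ar]4s¹, S⁺ [Ne]3s²3p³, N⁺ [He]2s²2p².
Tabulated IE_2 (kJ/mol): Ca 1145, S 2252, N 2856, K 3052.
Putting it together, IE_2: Ca < S < N < K.

K > N > S > Ca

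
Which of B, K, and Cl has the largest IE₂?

K

Consider each +1 ion: B⁺ still has 2 valence electrons; K⁺ is the bare [Ar] core; Cl⁺ still has 6 valence electrons.
Pulling an electron out of a noble-gas core costs far more than removing a remaining valence electron, so K sits at the high end of IE_2.
Valence configurations: B⁺ [He]2s², Cl⁺ [Ne]3s²3p⁴.
The numbers (kJ/mol): B 2427, K 3052, Cl 2298.
Overall IE_2 order: Cl < B < K.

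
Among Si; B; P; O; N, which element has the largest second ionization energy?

After 1 electron has been removed, what remains? Si⁺ still has 3 valence electrons; B⁺ still has 2 valence electrons; P⁺ still has 4 valence electrons; O⁺ still has 5 valence electrons; N⁺ still has 4 valence electrons.
All are still removing valence electrons, so compare the +1 ions as you would atoms: IE_2 generally rises across a period (higher Z_eff) and falls down a group (larger shell), subject to the usual subshell exceptions.
Valence configurations: Si⁺ [Ne]3s²3p¹, B⁺ [He]2s², P⁺ [Ne]3s²3p², O⁺ [He]2s²2p³, N⁺ [He]2s²2p².
Approximate IE_2 values (kJ/mol): Si 1577, B 2427, P 1907, O 3388, N 2856.
Overall IE_2 order: Si < P < B < N < O.

O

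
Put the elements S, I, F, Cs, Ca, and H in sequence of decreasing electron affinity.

F > I > S > H > Cs > Ca

H is in period 1, group 1; F is in period 2, group 17; S is in period 3, group 16; Ca is in period 4, group 2; I is in period 5, group 17; Cs is in period 6, group 1.
EA tends to increase across a period and decrease down a group, though the pattern is less regular than for IE or radius.
Neither a single period nor a single group — weigh both effects.
Cs > Ca: this pair runs against the simple trend — see the exception note.
H > Cs: H sits above Cs in group 1, so the down-group effect alone puts H higher.
S > H: the two effects oppose for this pair; the across-period effect wins (200 vs 73 kJ/mol).
I > S: period and group pull opposite ways; the across-period shift dominates (295 vs 200 kJ/mol).
F > I: they share group 17; the group trend gives F the larger value.
Note the exception: Cs has a higher electron affinity than Ca, contrary to the simple trend — adding an electron to Ca (ns²) has to open a new, higher-energy np subshell, which is unfavourable.
Tabulated electron affinity (kJ/mol): H 73, F 328, S 200, Ca 2, I 295, Cs 46.
So from highest to lowest: F > I > S > H > Cs > Ca.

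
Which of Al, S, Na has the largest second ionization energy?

IE_2 is the cost of taking one more electron from the +1 cation: Al⁺ still has 2 valence electrons; S⁺ still has 5 valence electrons; Na⁺ is the bare [Ne] core.
Core electrons are held far more tightly than valence electrons, so Na tops the IE_2 order.
Valence configurations: Al⁺ [Ne]3s², S⁺ [Ne]3s²3p³.
Approximate IE_2 values (kJ/mol): Al 1817, S 2252, Na 4562.
Overall IE_2 order: Al < S < Na.

Na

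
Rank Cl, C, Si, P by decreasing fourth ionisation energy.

C > Cl > P > Si

The fourth ionization energy removes an electron from the +3 ion. For each element: Cl³⁺ still has 4 valence electrons; C³⁺ still has 1 valence electron; Si³⁺ still has 1 valence electron; P³⁺ still has 2 valence electrons.
All are still removing valence electrons, so compare the +3 ions as you would atoms: IE_4 generally rises across a period (higher Z_eff) and falls down a group (larger shell), subject to the usual subshell exceptions.
Valence configurations: Cl³⁺ [Ne]3s²3p², C³⁺ [He]2s¹, Si³⁺ [Ne]3s¹, P³⁺ [Ne]3s².
Tabulated IE_4 (kJ/mol): Cl 5159, C 6223, Si 4356, P 4964.
Putting it together, IE_4: Si < P < Cl < C.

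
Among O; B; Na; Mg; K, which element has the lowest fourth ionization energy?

K

After 3 electrons have been removed, what remains? O³⁺ still has 3 valence electrons; B³⁺ is the bare [He] core; Na³⁺ is already 2 electrons into the core; Mg³⁺ is already 1 electron into the core; K³⁺ is already 2 electrons into the core.
Usually core removal costs more than valence removal, but here the competition is close: a tightly held n=2 valence electron can cost more to remove than an n=3 core electron, so the actual values have to decide it.
Tabulated IE_4 (kJ/mol): O 7469, B 25026, Na 9543, Mg 10543, K 5877.
Overall IE_4 order: K < O < Na < Mg < B.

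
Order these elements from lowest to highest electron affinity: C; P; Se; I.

C is in period 2, group 14; P is in period 3, group 15; Se is in period 4, group 16; I is in period 5, group 17.
Adding an electron releases more energy for atoms nearer the top right (short of the noble gases).
These sit on a diagonal, where the across-period and down-group effects partly cancel.
C > P: the two effects oppose for this pair; the down-group effect wins (122 vs 72 kJ/mol).
Se > C: the two effects oppose for this pair; the across-period effect wins (195 vs 122 kJ/mol).
I > Se: the two effects oppose for this pair; the across-period effect wins (295 vs 195 kJ/mol).
Approximate values (kJ/mol): C 122, P 72, Se 195, I 295.
So from lowest to highest: P < C < Se < I.

P < C < Se < I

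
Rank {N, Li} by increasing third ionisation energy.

N < Li

Consider each +2 ion: N²⁺ still has 3 valence electrons; Li²⁺ is already 1 electron into the core.
Pulling an electron out of a noble-gas core costs far more than removing a remaining valence electron, so Li sits at the high end of IE_3.
The numbers (kJ/mol): N 4578, Li 11815.
Hence IE_3: N < Li.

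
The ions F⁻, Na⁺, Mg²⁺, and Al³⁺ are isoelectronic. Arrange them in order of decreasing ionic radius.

F⁻, Na⁺, Mg²⁺, Al³⁺

All of these have 10 electrons, so size is governed by nuclear charge alone: the more protons, the stronger the pull on the same electron cloud, and the smaller the ion.
Nuclear charges: Al³⁺ (Z=13), Mg²⁺ (Z=12), Na⁺ (Z=11), F⁻ (Z=9).
Largest to smallest: F⁻ > Na⁺ > Mg²⁺ > Al³⁺.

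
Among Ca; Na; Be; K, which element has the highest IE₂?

The second ionization energy removes an electron from the +1 ion. For each element: Ca⁺ still has 1 valence electron; Na⁺ is the bare [Ne] core; Be⁺ still has 1 valence electron; K⁺ is the bare [Ar] core.
Core electrons are held far more tightly than valence electrons, so K and Na top the IE_2 order.
Valence configurations: Ca⁺ [Ar]4s¹, Be⁺ [He]2s¹.
Approximate IE_2 values (kJ/mol): Ca 1145, Na 4562, Be 1757, K 3052.
So the second ionization energies run Ca < Be < K < Na.

Na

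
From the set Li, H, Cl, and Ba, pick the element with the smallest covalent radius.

H is in period 1, group 1; Li is in period 2, group 1; Cl is in period 3, group 17; Ba is in period 6, group 2.
Moving right in a period, electrons are added to the same shell under a stronger nuclear pull, so atoms get smaller; moving down, a new shell is opened and atoms get larger.
These span different periods and groups, so the two trends combine.
Cl > H: the two effects oppose for this pair; the down-group effect wins (99 vs 32 pm).
Li > Cl: period and group pull opposite ways; the across-period shift dominates (133 vs 99 pm).
Ba > Li: period and group pull opposite ways; the down-group shift dominates (196 vs 133 pm).
Tabulated atomic radius (pm): H 32, Li 133, Cl 99, Ba 196.
The smallest covalent radius among these belongs to H.

H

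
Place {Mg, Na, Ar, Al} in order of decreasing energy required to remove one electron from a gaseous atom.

Ar > Mg > Al > Na

Na is in period 3, group 1; Mg is in period 3, group 2; Al is in period 3, group 13; Ar is in period 3, group 18.
IE₁ increases left→right with effective nuclear charge and decreases top→bottom as the valence shell moves farther out.
All lie in period 3; the across-period trend (first ionization energy increases left to right) applies, with the exception below.
Note the exception: Mg has a higher first ionization energy than Al, contrary to the simple trend — Al's single 3p electron is easier to remove than one from Mg's filled 3s².
Tabulated first ionization energy (kJ/mol): Na 496, Mg 738, Al 578, Ar 1521.
So from highest to lowest: Ar > Mg > Al > Na.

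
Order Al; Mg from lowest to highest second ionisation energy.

Mg < Al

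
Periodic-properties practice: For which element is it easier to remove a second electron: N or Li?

N

After 1 electron has been removed, what remains? N⁺ still has 4 valence electrons; Li⁺ is the bare [He] core.
Breaking into a closed-shell core is much more expensive than removing a leftover valence electron — Li has the largest IE_2 here.
Approximate IE_2 values (kJ/mol): N 2856, Li 7298.
Overall IE_2 order: N < Li.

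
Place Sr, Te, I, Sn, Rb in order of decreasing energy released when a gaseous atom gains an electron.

I > Te > Sn > Rb > Sr

Atoms with high Z_eff and room in the valence shell (especially the halogens) have the most exothermic electron affinities.
All lie in period 5; the across-period trend (electron affinity increases left to right) applies, with the exception below.
Note the exception: Rb has a higher electron affinity than Sr, contrary to the simple trend — adding an electron to Sr (ns²) has to open a new, higher-energy np subshell, which is unfavourable.
For reference (kJ/mol): Rb 47, Sr 5, Sn 107, Te 190, I 295.
So from highest to lowest: I > Te > Sn > Rb > Sr.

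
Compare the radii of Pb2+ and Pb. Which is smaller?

Pb2+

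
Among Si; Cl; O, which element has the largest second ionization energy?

Consider each +1 ion: Si⁺ still has 3 valence electrons; Cl⁺ still has 6 valence electrons; O⁺ still has 5 valence electrons.
All are still removing valence electrons, so compare the +1 ions as you would atoms: IE_2 generally rises across a period (higher Z_eff) and falls down a group (larger shell), subject to the usual subshell exceptions.
Valence configurations: Si⁺ [Ne]3s²3p¹, Cl⁺ [Ne]3s²3p⁴, O⁺ [He]2s²2p³.
Tabulated IE_2 (kJ/mol): Si 1577, Cl 2298, O 3388.
Putting it together, IE_2: Si < Cl < O.

O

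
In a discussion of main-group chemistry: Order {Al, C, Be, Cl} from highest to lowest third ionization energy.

Be, C, Cl, Al

The third ionization energy removes an electron from the +2 ion. For each element: Al²⁺ still has 1 valence electron; C²⁺ still has 2 valence electrons; Be²⁺ is the bare [He] core; Cl²⁺ still has 5 valence electrons.
Core electrons are held far more tightly than valence electrons, so Be tops the IE_3 order.
Valence configurations: Al²⁺ [Ne]3s¹, C²⁺ [He]2s², Cl²⁺ [Ne]3s²3p³.
Tabulated IE_3 (kJ/mol): Al 2745, C 4620, Be 14849, Cl 3822.
So the third ionization energies run Al < Cl < C < Be.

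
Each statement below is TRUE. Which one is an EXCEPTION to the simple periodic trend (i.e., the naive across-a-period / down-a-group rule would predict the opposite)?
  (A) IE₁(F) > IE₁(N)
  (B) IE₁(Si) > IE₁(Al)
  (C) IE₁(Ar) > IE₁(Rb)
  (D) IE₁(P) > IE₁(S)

(D)

The general trend: first ionization energy increases across a period and decreases down a group.
(A) F (period 2, group 17) vs N (period 2, group 15): the stated order agrees with the simple trend.
(B) Si (period 3, group 14) vs Al (period 3, group 13): the stated order agrees with the simple trend.
(C) Ar (period 3, group 18) vs Rb (period 5, group 1): the stated order agrees with the simple trend.
(D) P (period 3, group 15) vs S (period 3, group 16): the stated order contradicts the simple trend.
The exception is (D): S (3p⁴) ionizes more easily than half-filled P (3p³) because the paired 3p electron in S is pushed out by e⁻–e⁻ repulsion.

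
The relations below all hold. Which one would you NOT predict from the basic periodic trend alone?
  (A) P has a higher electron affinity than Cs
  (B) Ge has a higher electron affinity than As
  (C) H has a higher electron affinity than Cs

(B)

The general trend: electron affinity increases across a period and decreases down a group.
(A) P (period 3, group 15) vs Cs (period 6, group 1): the stated order agrees with the simple trend.
(B) Ge (period 4, group 14) vs As (period 4, group 15): the stated order contradicts the simple trend.
(C) H (period 1, group 1) vs Cs (period 6, group 1): the stated order agrees with the simple trend.
The exception is (B): adding an electron to As's half-filled 4p³ is unfavourable, so Ge (4p²) has the more exothermic EA.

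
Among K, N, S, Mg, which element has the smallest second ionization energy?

IE_2 is the cost of taking one more electron from the +1 cation: K⁺ is the bare [Ar] core; N⁺ still has 4 valence electrons; S⁺ still has 5 valence electrons; Mg⁺ still has 1 valence electron.
Core electrons are held far more tightly than valence electrons, so K tops the IE_2 order.
Valence configurations: N⁺ [He]2s²2p², S⁺ [Ne]3s²3p³, Mg⁺ [Ne]3s¹.
Approximate IE_2 values (kJ/mol): K 3052, N 2856, S 2252, Mg 1451.
So the second ionization energies run Mg < S < N < K.

Mg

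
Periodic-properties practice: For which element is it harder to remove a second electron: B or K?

IE_2 is the cost of taking one more electron from the +1 cation: B⁺ still has 2 valence electrons; K⁺ is the bare [Ar] core.
Core electrons are held far more tightly than valence electrons, so K tops the IE_2 order.
Approximate IE_2 values (kJ/mol): B 2427, K 3052.
Overall IE_2 order: B < K.

K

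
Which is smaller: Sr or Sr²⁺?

Forming Sr²⁺ removes 2 electrons from Sr. Fewer electrons for the same nuclear charge means less shielding and a higher Z_eff on the remaining electrons, and for main-group metals the entire outer shell is lost.
A cation is smaller than its parent atom: Sr²⁺ < Sr.

Sr²⁺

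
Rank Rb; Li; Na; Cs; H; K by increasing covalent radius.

H < Li < Na < K < Rb < Cs

Moving right in a period, electrons are added to the same shell under a stronger nuclear pull, so atoms get smaller; moving down, a new shell is opened and atoms get larger.
All are in group 1, so atomic radius increases down the group.
So from smallest to largest: H < Li < Na < K < Rb < Cs.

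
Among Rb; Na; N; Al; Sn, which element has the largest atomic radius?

Rb

Radius decreases left→right (rising Z_eff, same n) and increases top→bottom (higher n).
These span different periods and groups, so the two trends combine.
Al > N: relative to N, both the across-period and down-group shifts push Al's atomic radius up.
Sn > Al: the two effects oppose for this pair; the down-group effect wins (140 vs 126 pm).
Na > Sn: the two effects oppose for this pair; the across-period effect wins (155 vs 140 pm).
Rb > Na: Rb sits below Na in group 1, so the down-group effect alone puts Rb larger.
Tabulated atomic radius (pm): N 71, Na 155, Al 126, Rb 210, Sn 140.
The largest atomic radius among these belongs to Rb.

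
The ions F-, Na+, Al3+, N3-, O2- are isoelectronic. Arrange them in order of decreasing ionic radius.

N3-, O2-, F-, Na+, Al3+

All of these have 10 electrons, so size is governed by nuclear charge alone: the more protons, the stronger the pull on the same electron cloud, and the smaller the ion.
Nuclear charges: Al3+ (Z=13), Na+ (Z=11), F- (Z=9), O2- (Z=8), N3- (Z=7).
Largest to smallest: N3- > O2- > F- > Na+ > Al3+.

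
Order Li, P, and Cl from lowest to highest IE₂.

After 1 electron has been removed, what remains? Li⁺ is the bare [He] core; P⁺ still has 4 valence electrons; Cl⁺ still has 6 valence electrons.
Core electrons are held far more tightly than valence electrons, so Li tops the IE_2 order.
Valence configurations: P⁺ [Ne]3s²3p², Cl⁺ [Ne]3s²3p⁴.
Tabulated IE_2 (kJ/mol): Li 7298, P 1907, Cl 2298.
Overall IE_2 order: P < Cl < Li.

P, Cl, Li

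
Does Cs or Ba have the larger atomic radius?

Atomic radius shrinks across a period as nuclear charge pulls the same shell inward, and grows down a group as new shells are added.
All lie in period 6, so atomic radius increases right to left.
So Cs has the larger atomic radius (Cs > Ba).

Cs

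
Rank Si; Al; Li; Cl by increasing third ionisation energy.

Consider each +2 ion: Si²⁺ still has 2 valence electrons; Al²⁺ still has 1 valence electron; Li²⁺ is already 1 electron into the core; Cl²⁺ still has 5 valence electrons.
Pulling an electron out of a noble-gas core costs far more than removing a remaining valence electron, so Li sits at the high end of IE_3.
Valence configurations: Si²⁺ [Ne]3s², Al²⁺ [Ne]3s¹, Cl²⁺ [Ne]3s²3p³.
Approximate IE_3 values (kJ/mol): Si 3232, Al 2745, Li 11815, Cl 3822.
Hence IE_3: Al < Si < Cl < Li.

Al < Si < Cl < Li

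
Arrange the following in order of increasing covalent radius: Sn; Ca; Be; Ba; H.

H < Be < Sn < Ca < Ba

Moving right in a period, electrons are added to the same shell under a stronger nuclear pull, so atoms get smaller; moving down, a new shell is opened and atoms get larger.
Neither a single period nor a single group — weigh both effects.
Be > H: the two effects oppose for this pair; the down-group effect wins (102 vs 32 pm).
Sn > Be: period and group pull opposite ways; the down-group shift dominates (140 vs 102 pm).
Ca > Sn: period and group pull opposite ways; the across-period shift dominates (171 vs 140 pm).
Ba > Ca: Ba sits below Ca in group 2, so the down-group effect alone puts Ba larger.
Approximate values (pm): H 32, Be 102, Ca 171, Sn 140, Ba 196.
So from smallest to largest: H < Be < Sn < Ca < Ba.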